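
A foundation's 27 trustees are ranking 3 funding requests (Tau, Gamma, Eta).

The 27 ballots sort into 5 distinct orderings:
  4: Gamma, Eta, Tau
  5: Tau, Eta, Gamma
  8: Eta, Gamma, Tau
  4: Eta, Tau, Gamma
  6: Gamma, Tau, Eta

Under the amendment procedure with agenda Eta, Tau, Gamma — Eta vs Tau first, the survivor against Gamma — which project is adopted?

Eta

Round 1: Eta vs Tau — 16–11, Eta advances.
Round 2: Eta vs Gamma — 17–10, Eta advances.
Eta survives the agenda.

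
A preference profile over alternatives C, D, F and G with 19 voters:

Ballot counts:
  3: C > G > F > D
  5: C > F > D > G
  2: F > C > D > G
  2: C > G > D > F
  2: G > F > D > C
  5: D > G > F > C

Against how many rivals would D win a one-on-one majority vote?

D against each rival (19 voters):
D vs C: C, 12–7.
D–F: F 12–7.
D–G: D 12–7.
D beats G; loses to C, F — 1 pairwise win.

1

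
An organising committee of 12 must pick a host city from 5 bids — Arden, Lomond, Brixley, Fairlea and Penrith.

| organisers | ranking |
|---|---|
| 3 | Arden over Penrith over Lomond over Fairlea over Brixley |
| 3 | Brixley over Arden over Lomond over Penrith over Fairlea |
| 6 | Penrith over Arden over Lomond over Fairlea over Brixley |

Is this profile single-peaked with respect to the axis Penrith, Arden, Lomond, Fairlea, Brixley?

no

Axis positions: Penrith=1, Arden=2, Lomond=3, Fairlea=4, Brixley=5.
Bloc 1 (peak Arden at position 2): ranking walks positions 2-1-3-4-5, expanding outward from the peak — single-peaked.
Bloc 2: ranking walks positions 5-2-3-1-4; Arden is ranked above Fairlea even though Fairlea lies between Arden and the peak Brixley on the axis — preferences dip and rise again. Not single-peaked.
Bloc 3 (peak Penrith at position 1): ranking walks positions 1-2-3-4-5, expanding outward from the peak — single-peaked.
Bloc 2 violates single-peakedness, so the profile is not single-peaked on this axis.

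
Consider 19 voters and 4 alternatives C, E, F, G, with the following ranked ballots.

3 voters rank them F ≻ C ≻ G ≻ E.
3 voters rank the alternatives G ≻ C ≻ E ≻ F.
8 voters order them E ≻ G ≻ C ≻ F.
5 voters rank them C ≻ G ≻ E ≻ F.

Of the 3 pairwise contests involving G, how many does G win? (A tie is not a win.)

3

G against each rival (19 voters):
G vs C: 11 to 8, G.
G vs E: G, 11–8.
G vs F: G, 16–3.
G beats C, E, F — 3 pairwise wins.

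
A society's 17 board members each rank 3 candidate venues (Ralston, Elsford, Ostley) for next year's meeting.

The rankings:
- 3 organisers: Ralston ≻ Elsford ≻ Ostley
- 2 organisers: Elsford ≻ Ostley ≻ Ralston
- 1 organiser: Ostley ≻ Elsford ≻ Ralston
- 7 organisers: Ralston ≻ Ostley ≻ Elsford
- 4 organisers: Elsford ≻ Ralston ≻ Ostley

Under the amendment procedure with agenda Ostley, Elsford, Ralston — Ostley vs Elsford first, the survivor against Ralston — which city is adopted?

Ralston

Round 1: Ostley vs Elsford — 8–9, Elsford advances.
Round 2: Elsford vs Ralston — 7–10, Ralston advances.
The agenda winner is Ralston.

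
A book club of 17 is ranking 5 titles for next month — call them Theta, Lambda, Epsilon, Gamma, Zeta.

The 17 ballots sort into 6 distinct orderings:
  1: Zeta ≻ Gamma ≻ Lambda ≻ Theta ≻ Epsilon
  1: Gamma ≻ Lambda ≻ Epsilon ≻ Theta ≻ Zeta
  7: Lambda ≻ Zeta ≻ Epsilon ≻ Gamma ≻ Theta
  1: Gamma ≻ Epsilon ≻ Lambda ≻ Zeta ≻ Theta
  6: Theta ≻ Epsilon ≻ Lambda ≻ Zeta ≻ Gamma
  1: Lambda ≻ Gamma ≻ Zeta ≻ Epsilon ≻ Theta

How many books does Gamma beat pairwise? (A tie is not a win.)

1

Gamma against each rival (17 members):
Gamma–Theta: Gamma 11–6.
Gamma vs Lambda: Gamma is ranked higher on 1+1+1 = 3 ballots, Lambda on 14. Lambda wins 14–3.
Gamma vs Epsilon: Epsilon wins 13–4.
Gamma vs Zeta: Zeta wins 14–3.
Gamma beats Theta; loses to Lambda, Epsilon, Zeta — 1 pairwise win.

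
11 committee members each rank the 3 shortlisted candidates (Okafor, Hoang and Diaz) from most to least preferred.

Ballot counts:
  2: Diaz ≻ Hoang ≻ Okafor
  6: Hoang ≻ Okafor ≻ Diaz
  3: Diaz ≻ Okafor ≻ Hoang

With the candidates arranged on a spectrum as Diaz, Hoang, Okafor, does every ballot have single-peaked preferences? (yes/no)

no

Axis positions: Diaz=1, Hoang=2, Okafor=3.
Group 1 (peak Diaz at position 1): ranking walks positions 1-2-3, expanding outward from the peak — single-peaked.
Group 2 (peak Hoang at position 2): ranking walks positions 2-3-1, expanding outward from the peak — single-peaked.
Group 3: ranking walks positions 1-3-2; Okafor is ranked above Hoang even though Hoang lies between Okafor and the peak Diaz on the axis — preferences dip and rise again. Not single-peaked.
Group 3 violates single-peakedness, so the profile is not single-peaked on this axis.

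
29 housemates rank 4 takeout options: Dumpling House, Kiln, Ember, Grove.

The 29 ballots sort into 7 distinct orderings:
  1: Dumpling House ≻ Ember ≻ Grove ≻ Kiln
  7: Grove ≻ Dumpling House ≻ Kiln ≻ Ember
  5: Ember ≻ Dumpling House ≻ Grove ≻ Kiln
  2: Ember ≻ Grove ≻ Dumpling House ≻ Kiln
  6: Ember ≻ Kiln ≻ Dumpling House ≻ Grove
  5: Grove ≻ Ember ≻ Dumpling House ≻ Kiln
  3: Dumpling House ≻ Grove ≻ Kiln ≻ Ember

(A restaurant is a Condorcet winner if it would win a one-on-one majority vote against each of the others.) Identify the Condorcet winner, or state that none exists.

none

Pairwise majorities:
Dumpling House vs Kiln: 1+7+5+2+5+3 = 23 for Dumpling House, 6 for Kiln — Dumpling House by 23–6.
Dumpling House vs Ember: Dumpling House is ranked higher on 1+7+3 = 11 ballots, Ember on 18. Ember wins 18–11.
Dumpling House vs Grove: 1+5+6+3 = 15 for Dumpling House, 14 for Grove — Dumpling House by 15–14.
Kiln vs Ember: Kiln is ranked higher on 7+3 = 10 ballots, Ember on 19. Ember wins 19–10.
Kiln vs Grove: Kiln preferred on 6 ballots; Grove wins 23–6.
Ember vs Grove: 1+5+2+6 = 14 for Ember, 15 for Grove — Grove by 15–14.
Every restaurant loses at least once (Dumpling House loses to Ember; Kiln loses to Dumpling House; Ember loses to Grove; Grove loses to Dumpling House). The majority relation contains the cycle Dumpling House > Grove > Ember > Dumpling House, so there is no Condorcet winner.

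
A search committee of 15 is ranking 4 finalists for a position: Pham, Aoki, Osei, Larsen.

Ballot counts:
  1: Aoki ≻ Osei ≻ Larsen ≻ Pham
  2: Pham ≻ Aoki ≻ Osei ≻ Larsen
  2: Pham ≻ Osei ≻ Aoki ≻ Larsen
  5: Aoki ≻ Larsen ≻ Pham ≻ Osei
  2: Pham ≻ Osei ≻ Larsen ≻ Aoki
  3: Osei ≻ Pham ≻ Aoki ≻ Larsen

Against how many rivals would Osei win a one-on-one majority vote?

Osei against each rival (15 committee members):
Osei vs Pham: 4 to 11, Pham.
Osei–Aoki: Aoki 8–7.
Osei vs Larsen: 10 to 5, Osei.
Osei beats Larsen; loses to Pham, Aoki — 1 pairwise win.

1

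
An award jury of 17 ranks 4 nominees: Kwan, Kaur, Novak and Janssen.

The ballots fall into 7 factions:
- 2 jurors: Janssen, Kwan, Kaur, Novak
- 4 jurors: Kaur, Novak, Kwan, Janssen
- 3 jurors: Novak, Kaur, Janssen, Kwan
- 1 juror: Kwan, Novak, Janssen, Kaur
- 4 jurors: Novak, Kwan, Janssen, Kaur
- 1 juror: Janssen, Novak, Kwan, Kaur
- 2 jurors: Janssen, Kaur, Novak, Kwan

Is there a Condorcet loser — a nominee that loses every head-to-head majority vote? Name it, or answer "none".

Head-to-head results (17 jurors):
Kwan vs Kaur: Kwan is ranked higher on 2+1+4+1 = 8 ballots, Kaur on 9. Kaur wins 9–8.
Kwan vs Novak: Novak wins 14–3.
Kwan vs Janssen: 4+1+4 = 9 for Kwan, 8 for Janssen — Kwan by 9–8.
Kaur–Novak: Novak 9–8.
Kaur vs Janssen: Kaur preferred on 4+3 = 7 ballots; Janssen wins 10–7.
Novak vs Janssen: Novak is ranked higher on 4+3+1+4 = 12 ballots, Janssen on 5. Novak wins 12–5.
Each nominee has at least one pairwise win (Kwan beats Janssen; Kaur beats Kwan; Novak beats Kwan; Janssen beats Kaur) — no Condorcet loser.

none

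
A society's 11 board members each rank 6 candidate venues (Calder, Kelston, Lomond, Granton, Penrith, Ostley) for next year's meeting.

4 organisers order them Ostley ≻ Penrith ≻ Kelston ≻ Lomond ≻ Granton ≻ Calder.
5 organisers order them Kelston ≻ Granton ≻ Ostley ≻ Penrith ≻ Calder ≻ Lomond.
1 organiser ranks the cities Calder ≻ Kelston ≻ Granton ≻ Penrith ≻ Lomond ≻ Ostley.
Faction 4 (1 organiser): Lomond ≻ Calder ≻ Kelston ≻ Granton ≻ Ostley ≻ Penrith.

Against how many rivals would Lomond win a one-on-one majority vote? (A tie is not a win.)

0

Lomond against each rival (11 organisers):
Lomond vs Calder: 5 to 6, Calder.
Lomond vs Kelston: Lomond preferred on 1 ballot; Kelston wins 10–1.
Lomond vs Granton: Granton, 6–5.
Lomond vs Penrith: Lomond preferred on 1 ballot; Penrith wins 10–1.
Lomond vs Ostley: 1+1 = 2 for Lomond, 9 for Ostley — Ostley by 9–2.
Lomond beats no one; loses to Calder, Kelston, Granton, Penrith, Ostley — 0 pairwise wins.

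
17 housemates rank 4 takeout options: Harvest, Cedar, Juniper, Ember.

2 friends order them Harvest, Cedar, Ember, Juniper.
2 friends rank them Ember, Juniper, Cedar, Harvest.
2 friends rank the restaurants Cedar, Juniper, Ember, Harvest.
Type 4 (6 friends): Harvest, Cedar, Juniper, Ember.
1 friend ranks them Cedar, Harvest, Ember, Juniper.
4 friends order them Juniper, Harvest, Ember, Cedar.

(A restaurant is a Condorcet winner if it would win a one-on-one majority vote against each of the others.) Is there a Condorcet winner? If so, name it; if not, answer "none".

Harvest

Check each pair by majority over 17 ballots:
Harvest vs Cedar: Harvest, 12–5.
Harvest–Juniper: Harvest 9–8.
Harvest vs Ember: Harvest, 13–4.
Cedar–Juniper: Cedar 11–6.
Cedar–Ember: Cedar 11–6.
Juniper vs Ember: Juniper wins 12–5.
Harvest beats each of Cedar, Juniper, Ember — Harvest is the Condorcet winner.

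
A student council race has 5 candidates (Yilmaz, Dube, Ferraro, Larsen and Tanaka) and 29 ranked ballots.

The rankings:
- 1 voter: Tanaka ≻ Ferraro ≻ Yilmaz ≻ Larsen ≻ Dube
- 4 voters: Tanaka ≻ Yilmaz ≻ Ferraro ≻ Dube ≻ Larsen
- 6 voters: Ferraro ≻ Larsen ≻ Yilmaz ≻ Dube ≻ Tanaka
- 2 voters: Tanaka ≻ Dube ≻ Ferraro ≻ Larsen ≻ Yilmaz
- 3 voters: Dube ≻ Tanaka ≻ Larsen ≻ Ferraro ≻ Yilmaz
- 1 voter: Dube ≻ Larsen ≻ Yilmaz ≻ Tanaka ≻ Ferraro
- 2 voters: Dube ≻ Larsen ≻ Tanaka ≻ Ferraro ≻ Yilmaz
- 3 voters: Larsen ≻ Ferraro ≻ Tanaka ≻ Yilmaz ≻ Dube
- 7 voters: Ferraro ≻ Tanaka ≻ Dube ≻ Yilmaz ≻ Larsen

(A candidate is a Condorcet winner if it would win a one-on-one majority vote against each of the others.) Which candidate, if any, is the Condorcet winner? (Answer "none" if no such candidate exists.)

Check each pair by majority over 29 ballots:
Yilmaz vs Dube: Yilmaz preferred on 1+4+6+3 = 14 ballots; Dube wins 15–14.
Yilmaz vs Ferraro: Yilmaz preferred on 4+1 = 5 ballots; Ferraro wins 24–5.
Yilmaz vs Larsen: Yilmaz is ranked higher on 1+4+7 = 12 ballots, Larsen on 17. Larsen wins 17–12.
Yilmaz vs Tanaka: 7 to 22, Tanaka.
Dube vs Ferraro: 2+3+1+2 = 8 for Dube, 21 for Ferraro — Ferraro by 21–8.
Dube vs Larsen: 4+2+3+1+2+7 = 19 for Dube, 10 for Larsen — Dube by 19–10.
Dube vs Tanaka: Dube preferred on 6+3+1+2 = 12 ballots; Tanaka wins 17–12.
Ferraro vs Larsen: Ferraro preferred on 1+4+6+2+7 = 20 ballots; Ferraro wins 20–9.
Ferraro vs Tanaka: 6+3+7 = 16 for Ferraro, 13 for Tanaka — Ferraro by 16–13.
Larsen vs Tanaka: Larsen preferred on 6+1+2+3 = 12 ballots; Tanaka wins 17–12.
Ferraro beats each of Yilmaz, Dube, Larsen, Tanaka — Ferraro is the Condorcet winner.

Ferraro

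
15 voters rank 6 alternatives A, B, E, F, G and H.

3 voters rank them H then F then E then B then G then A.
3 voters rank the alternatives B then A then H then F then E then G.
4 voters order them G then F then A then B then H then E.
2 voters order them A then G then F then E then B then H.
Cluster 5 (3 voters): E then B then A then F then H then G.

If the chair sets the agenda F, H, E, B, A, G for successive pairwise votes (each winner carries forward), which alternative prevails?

A

Round 1: F vs H — 9–6, F advances.
Round 2: F vs E — 12–3, F advances.
Round 3: F vs B — 9–6, F advances.
Round 4: F vs A — 7–8, A advances.
Round 5: A vs G — 8–7, A advances.
A survives the agenda.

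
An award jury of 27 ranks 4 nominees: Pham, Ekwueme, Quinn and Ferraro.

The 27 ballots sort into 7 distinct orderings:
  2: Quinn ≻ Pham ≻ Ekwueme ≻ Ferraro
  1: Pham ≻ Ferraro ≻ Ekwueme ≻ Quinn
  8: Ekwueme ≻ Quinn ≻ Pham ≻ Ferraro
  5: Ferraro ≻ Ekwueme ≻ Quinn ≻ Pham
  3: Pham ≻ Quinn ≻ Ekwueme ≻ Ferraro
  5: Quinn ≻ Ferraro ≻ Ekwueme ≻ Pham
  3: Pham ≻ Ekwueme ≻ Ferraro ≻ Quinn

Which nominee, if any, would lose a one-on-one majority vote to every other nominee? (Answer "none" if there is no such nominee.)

Pairwise majorities:
Pham vs Ekwueme: Ekwueme wins 18–9.
Pham vs Quinn: Quinn, 20–7.
Pham vs Ferraro: 17 to 10, Pham.
Ekwueme vs Quinn: 17 to 10, Ekwueme.
Ekwueme vs Ferraro: 2+8+3+3 = 16 for Ekwueme, 11 for Ferraro — Ekwueme by 16–11.
Quinn vs Ferraro: 18 to 9, Quinn.
Ferraro is beaten in every head-to-head and is the Condorcet loser.

Ferraro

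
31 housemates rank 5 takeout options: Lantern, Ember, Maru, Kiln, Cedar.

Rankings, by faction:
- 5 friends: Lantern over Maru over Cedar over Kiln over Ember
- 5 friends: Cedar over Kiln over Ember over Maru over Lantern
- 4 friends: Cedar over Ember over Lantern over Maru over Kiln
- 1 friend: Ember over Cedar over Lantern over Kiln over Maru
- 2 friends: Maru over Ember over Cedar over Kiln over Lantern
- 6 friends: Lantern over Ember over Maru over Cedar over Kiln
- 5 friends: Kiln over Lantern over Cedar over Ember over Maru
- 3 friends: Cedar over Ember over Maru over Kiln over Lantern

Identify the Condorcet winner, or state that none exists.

Check each pair by majority over 31 ballots:
Lantern vs Ember: 16 to 15, Lantern.
Lantern vs Maru: 21 to 10, Lantern.
Lantern vs Kiln: Lantern is ranked higher on 5+4+1+6 = 16 ballots, Kiln on 15. Lantern wins 16–15.
Lantern vs Cedar: Lantern is ranked higher on 5+6+5 = 16 ballots, Cedar on 15. Lantern wins 16–15.
Ember vs Maru: 5+4+1+6+5+3 = 24 for Ember, 7 for Maru — Ember by 24–7.
Ember vs Kiln: 16 to 15, Ember.
Ember vs Cedar: Ember is ranked higher on 1+2+6 = 9 ballots, Cedar on 22. Cedar wins 22–9.
Maru vs Kiln: Maru is ranked higher on 5+4+2+6+3 = 20 ballots, Kiln on 11. Maru wins 20–11.
Maru vs Cedar: 5+2+6 = 13 for Maru, 18 for Cedar — Cedar by 18–13.
Kiln vs Cedar: 5 for Kiln, 26 for Cedar — Cedar by 26–5.
Lantern beats each of Ember, Maru, Kiln, Cedar — Lantern is the Condorcet winner.

Lantern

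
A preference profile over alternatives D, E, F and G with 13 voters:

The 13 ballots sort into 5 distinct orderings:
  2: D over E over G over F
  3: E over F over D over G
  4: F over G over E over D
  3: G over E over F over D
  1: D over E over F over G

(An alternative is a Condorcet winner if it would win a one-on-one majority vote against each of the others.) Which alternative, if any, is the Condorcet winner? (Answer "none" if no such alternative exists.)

Head-to-head results (13 voters):
D vs E: D is ranked higher on 2+1 = 3 ballots, E on 10. E wins 10–3.
D vs F: 3 to 10, F.
D vs G: 6 to 7, G.
E vs F: E is ranked higher on 2+3+3+1 = 9 ballots, F on 4. E wins 9–4.
E vs G: 6 to 7, G.
F vs G: F preferred on 3+4+1 = 8 ballots; F wins 8–5.
Each alternative drops at least one matchup (D loses to E; E loses to G; F loses to E; G loses to F); the cycle E → F → G → E rules out a Condorcet winner.

none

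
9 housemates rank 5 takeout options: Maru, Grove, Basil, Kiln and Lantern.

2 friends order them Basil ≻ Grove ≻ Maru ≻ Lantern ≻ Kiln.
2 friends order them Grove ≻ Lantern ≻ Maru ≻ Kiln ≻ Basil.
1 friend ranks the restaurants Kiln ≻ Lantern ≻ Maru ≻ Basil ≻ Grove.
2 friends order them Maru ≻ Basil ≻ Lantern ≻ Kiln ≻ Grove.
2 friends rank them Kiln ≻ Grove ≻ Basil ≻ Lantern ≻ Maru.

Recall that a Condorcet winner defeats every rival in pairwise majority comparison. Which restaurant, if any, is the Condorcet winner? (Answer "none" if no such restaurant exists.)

none

Head-to-head results (9 friends):
Maru vs Grove: Grove wins 6–3.
Maru vs Basil: Maru preferred on 2+1+2 = 5 ballots; Maru wins 5–4.
Maru vs Kiln: Maru wins 6–3.
Maru–Lantern: Lantern 5–4.
Grove vs Basil: 4 to 5, Basil.
Grove vs Kiln: Grove is ranked higher on 2+2 = 4 ballots, Kiln on 5. Kiln wins 5–4.
Grove vs Lantern: 6 to 3, Grove.
Basil–Kiln: Kiln 5–4.
Basil vs Lantern: Basil wins 6–3.
Kiln vs Lantern: 1+2 = 3 for Kiln, 6 for Lantern — Lantern by 6–3.
Every restaurant loses at least once (Maru loses to Grove; Grove loses to Basil; Basil loses to Maru; Kiln loses to Maru; Lantern loses to Grove). The majority relation contains the cycle Maru beats Basil beats Grove beats Maru, so there is no Condorcet winner.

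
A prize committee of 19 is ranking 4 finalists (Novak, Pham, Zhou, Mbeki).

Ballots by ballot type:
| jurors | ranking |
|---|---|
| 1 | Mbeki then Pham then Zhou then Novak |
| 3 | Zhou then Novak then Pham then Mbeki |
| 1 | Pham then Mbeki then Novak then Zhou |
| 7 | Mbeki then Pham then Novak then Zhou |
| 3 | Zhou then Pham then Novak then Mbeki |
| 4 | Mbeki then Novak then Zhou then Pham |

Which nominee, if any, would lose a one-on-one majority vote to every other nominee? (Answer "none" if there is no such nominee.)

none

Head-to-head results (19 jurors):
Novak vs Pham: Pham, 12–7.
Novak vs Zhou: 1+7+4 = 12 for Novak, 7 for Zhou — Novak by 12–7.
Novak vs Mbeki: Novak preferred on 3+3 = 6 ballots; Mbeki wins 13–6.
Pham vs Zhou: 9 to 10, Zhou.
Pham vs Mbeki: Pham preferred on 3+1+3 = 7 ballots; Mbeki wins 12–7.
Zhou vs Mbeki: Mbeki wins 13–6.
No nominee is winless: Novak beats Zhou; Pham beats Novak; Zhou beats Pham; Mbeki beats Novak. There is no Condorcet loser.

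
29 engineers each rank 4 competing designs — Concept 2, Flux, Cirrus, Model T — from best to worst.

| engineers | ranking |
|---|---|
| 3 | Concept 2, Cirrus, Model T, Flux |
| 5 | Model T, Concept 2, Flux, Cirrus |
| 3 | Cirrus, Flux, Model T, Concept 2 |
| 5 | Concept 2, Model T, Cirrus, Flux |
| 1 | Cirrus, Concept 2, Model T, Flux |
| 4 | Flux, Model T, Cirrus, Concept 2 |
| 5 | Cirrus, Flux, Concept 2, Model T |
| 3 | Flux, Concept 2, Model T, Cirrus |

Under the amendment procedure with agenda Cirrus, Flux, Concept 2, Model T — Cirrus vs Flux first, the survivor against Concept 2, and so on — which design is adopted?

Concept 2

Round 1: Cirrus vs Flux — 17–12, Cirrus advances.
Round 2: Cirrus vs Concept 2 — 13–16, Concept 2 advances.
Round 3: Concept 2 vs Model T — 17–12, Concept 2 advances.
Concept 2 survives the agenda.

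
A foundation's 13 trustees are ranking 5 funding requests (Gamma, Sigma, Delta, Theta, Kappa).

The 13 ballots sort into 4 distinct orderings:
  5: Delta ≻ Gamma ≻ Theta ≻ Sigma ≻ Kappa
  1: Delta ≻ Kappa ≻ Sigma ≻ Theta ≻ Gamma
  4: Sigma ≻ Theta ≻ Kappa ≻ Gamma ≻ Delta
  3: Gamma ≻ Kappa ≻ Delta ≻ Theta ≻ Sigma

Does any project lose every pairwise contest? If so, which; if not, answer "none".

Head-to-head results (13 reviewers):
Gamma vs Sigma: Gamma wins 8–5.
Gamma vs Delta: Gamma is ranked higher on 4+3 = 7 ballots, Delta on 6. Gamma wins 7–6.
Gamma vs Theta: Gamma wins 8–5.
Gamma vs Kappa: 8 to 5, Gamma.
Sigma vs Delta: Sigma is ranked higher on 4 ballots, Delta on 9. Delta wins 9–4.
Sigma vs Theta: 5 to 8, Theta.
Sigma vs Kappa: 9 to 4, Sigma.
Delta vs Theta: 9 to 4, Delta.
Delta–Kappa: Kappa 7–6.
Theta vs Kappa: Theta is ranked higher on 5+4 = 9 ballots, Kappa on 4. Theta wins 9–4.
No project is winless: Gamma beats Sigma; Sigma beats Kappa; Delta beats Sigma; Theta beats Sigma; Kappa beats Delta. There is no Condorcet loser.

none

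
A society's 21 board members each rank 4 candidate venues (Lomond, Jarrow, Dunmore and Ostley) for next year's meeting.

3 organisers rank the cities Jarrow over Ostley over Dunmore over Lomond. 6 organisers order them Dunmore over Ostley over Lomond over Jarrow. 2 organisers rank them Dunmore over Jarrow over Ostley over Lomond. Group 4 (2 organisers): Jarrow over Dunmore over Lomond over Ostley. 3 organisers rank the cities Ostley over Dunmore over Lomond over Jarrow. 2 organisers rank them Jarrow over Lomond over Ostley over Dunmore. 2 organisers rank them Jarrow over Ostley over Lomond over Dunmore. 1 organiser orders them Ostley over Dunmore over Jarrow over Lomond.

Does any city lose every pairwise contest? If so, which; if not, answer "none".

Lomond

Head-to-head results (21 organisers):
Lomond vs Jarrow: Jarrow, 12–9.
Lomond vs Dunmore: Dunmore, 17–4.
Lomond vs Ostley: 4 to 17, Ostley.
Jarrow–Dunmore: Dunmore 12–9.
Jarrow vs Ostley: Jarrow wins 11–10.
Dunmore vs Ostley: Ostley, 11–10.
Lomond is beaten in every head-to-head and is the Condorcet loser.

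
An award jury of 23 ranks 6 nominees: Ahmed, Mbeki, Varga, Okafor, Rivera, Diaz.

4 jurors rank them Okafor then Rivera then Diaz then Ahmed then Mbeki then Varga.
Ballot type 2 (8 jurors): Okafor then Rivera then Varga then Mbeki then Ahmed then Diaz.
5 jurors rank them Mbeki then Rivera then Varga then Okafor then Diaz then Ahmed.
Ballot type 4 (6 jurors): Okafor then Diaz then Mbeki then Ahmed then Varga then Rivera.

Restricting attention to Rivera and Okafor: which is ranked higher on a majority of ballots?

Okafor

Ballots ranking Rivera above Okafor: 5.
Ballots ranking Okafor above Rivera: 23 − 5 = 18.
Okafor wins the head-to-head 18–5.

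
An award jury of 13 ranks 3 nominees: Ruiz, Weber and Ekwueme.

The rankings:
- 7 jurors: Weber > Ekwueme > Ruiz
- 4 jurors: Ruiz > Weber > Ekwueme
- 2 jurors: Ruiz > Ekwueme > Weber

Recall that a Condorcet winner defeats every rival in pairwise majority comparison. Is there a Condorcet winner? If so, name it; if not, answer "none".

Check each pair by majority over 13 ballots:
Ruiz–Weber: Weber 7–6.
Ruiz–Ekwueme: Ekwueme 7–6.
Weber vs Ekwueme: Weber, 11–2.
Weber defeats every rival head-to-head and is the Condorcet winner.

Weber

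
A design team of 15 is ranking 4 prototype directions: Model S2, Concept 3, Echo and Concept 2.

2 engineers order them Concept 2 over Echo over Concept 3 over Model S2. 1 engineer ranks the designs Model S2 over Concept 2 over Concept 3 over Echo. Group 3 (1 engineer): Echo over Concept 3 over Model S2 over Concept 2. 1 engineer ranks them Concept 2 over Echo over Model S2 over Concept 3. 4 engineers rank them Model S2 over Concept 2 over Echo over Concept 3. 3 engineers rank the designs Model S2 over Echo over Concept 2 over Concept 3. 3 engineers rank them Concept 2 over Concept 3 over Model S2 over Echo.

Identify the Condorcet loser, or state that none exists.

Head-to-head results (15 engineers):
Model S2 vs Concept 3: 9 to 6, Model S2.
Model S2–Echo: Model S2 11–4.
Model S2 vs Concept 2: Model S2 is ranked higher on 1+1+4+3 = 9 ballots, Concept 2 on 6. Model S2 wins 9–6.
Concept 3 vs Echo: Concept 3 is ranked higher on 1+3 = 4 ballots, Echo on 11. Echo wins 11–4.
Concept 3 vs Concept 2: Concept 3 is ranked higher on 1 ballot, Concept 2 on 14. Concept 2 wins 14–1.
Echo vs Concept 2: Concept 2, 11–4.
Concept 3 is beaten in every head-to-head and is the Condorcet loser.

Concept 3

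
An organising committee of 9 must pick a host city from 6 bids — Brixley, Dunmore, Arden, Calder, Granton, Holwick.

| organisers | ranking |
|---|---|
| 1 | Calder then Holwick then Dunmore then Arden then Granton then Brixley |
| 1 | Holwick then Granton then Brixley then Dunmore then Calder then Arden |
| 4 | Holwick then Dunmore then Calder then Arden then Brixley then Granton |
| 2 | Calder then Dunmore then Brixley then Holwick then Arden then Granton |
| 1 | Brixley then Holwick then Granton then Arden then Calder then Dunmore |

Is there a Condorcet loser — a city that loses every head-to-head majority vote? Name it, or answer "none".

Granton

Head-to-head results (9 organisers):
Brixley vs Dunmore: 2 to 7, Dunmore.
Brixley–Arden: Arden 5–4.
Brixley vs Calder: 1+1 = 2 for Brixley, 7 for Calder — Calder by 7–2.
Brixley–Granton: Brixley 7–2.
Brixley vs Holwick: 3 to 6, Holwick.
Dunmore vs Arden: Dunmore preferred on 1+1+4+2 = 8 ballots; Dunmore wins 8–1.
Dunmore vs Calder: Dunmore wins 5–4.
Dunmore vs Granton: Dunmore wins 7–2.
Dunmore vs Holwick: 2 to 7, Holwick.
Arden vs Calder: Calder, 8–1.
Arden vs Granton: Arden, 7–2.
Arden vs Holwick: Holwick wins 9–0.
Calder–Granton: Calder 7–2.
Calder–Holwick: Holwick 6–3.
Granton vs Holwick: Granton preferred on 0 ballots; Holwick wins 9–0.
Granton is beaten in every head-to-head and is the Condorcet loser.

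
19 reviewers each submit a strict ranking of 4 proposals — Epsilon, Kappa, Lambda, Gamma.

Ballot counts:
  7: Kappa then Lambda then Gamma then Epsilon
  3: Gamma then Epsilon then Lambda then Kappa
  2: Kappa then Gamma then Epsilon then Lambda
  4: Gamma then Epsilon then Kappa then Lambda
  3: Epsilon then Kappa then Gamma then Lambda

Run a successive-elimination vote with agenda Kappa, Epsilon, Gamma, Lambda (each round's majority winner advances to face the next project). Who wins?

Round 1: Kappa vs Epsilon — 9–10, Epsilon advances.
Round 2: Epsilon vs Gamma — 3–16, Gamma advances.
Round 3: Gamma vs Lambda — 12–7, Gamma advances.
The agenda winner is Gamma.

Gamma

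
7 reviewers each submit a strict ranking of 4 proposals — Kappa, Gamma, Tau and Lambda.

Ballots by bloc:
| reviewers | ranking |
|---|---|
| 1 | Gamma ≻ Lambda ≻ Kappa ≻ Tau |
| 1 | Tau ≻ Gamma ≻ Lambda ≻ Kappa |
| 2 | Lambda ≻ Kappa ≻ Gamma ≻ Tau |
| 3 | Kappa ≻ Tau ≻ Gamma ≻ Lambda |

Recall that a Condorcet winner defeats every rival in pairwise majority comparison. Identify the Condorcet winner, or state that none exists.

Pairwise majorities:
Kappa vs Gamma: 5 to 2, Kappa.
Kappa vs Tau: Kappa is ranked higher on 1+2+3 = 6 ballots, Tau on 1. Kappa wins 6–1.
Kappa vs Lambda: 3 to 4, Lambda.
Gamma vs Tau: 1+2 = 3 for Gamma, 4 for Tau — Tau by 4–3.
Gamma vs Lambda: Gamma is ranked higher on 1+1+3 = 5 ballots, Lambda on 2. Gamma wins 5–2.
Tau vs Lambda: Tau is ranked higher on 1+3 = 4 ballots, Lambda on 3. Tau wins 4–3.
No project is unbeaten: Kappa loses to Lambda; Gamma loses to Kappa; Tau loses to Kappa; Lambda loses to Gamma. In particular Kappa → Gamma → Lambda → Kappa is a majority cycle — no Condorcet winner exists.

none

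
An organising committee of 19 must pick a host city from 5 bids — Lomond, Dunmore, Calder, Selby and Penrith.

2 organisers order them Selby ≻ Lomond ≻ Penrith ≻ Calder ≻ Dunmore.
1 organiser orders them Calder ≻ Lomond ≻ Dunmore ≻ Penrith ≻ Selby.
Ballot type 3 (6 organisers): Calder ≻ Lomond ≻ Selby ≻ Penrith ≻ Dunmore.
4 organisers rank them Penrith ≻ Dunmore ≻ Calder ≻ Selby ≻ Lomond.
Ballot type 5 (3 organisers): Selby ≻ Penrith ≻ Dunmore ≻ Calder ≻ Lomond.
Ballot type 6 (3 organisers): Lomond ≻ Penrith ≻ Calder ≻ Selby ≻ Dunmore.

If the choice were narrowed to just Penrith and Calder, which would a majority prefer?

Penrith

Ballots ranking Penrith above Calder: 2 + 4 + 3 + 3 = 12.
Ballots ranking Calder above Penrith: 19 − 12 = 7.
Penrith wins the head-to-head 12–7.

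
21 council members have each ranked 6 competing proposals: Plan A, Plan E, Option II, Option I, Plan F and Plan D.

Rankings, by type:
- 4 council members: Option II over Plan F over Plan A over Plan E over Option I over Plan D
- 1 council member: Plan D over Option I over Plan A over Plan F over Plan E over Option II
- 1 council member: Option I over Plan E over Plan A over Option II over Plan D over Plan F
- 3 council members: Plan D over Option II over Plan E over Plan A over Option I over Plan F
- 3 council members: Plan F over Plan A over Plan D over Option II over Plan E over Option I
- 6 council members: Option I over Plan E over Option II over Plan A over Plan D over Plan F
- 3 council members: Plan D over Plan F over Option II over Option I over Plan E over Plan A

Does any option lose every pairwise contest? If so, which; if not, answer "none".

Head-to-head results (21 council members):
Plan A vs Plan E: Plan E, 13–8.
Plan A–Option II: Option II 16–5.
Plan A vs Option I: Option I, 11–10.
Plan A vs Plan F: Plan A preferred on 1+1+3+6 = 11 ballots; Plan A wins 11–10.
Plan A vs Plan D: Plan A wins 14–7.
Plan E vs Option II: Plan E preferred on 1+1+6 = 8 ballots; Option II wins 13–8.
Plan E vs Option I: Plan E preferred on 4+3+3 = 10 ballots; Option I wins 11–10.
Plan E vs Plan F: Plan F wins 11–10.
Plan E vs Plan D: 11 to 10, Plan E.
Option II–Option I: Option II 13–8.
Option II vs Plan F: 14 to 7, Option II.
Option II vs Plan D: Option II, 11–10.
Option I vs Plan F: 11 to 10, Option I.
Option I vs Plan D: Option I is ranked higher on 4+1+6 = 11 ballots, Plan D on 10. Option I wins 11–10.
Plan F vs Plan D: Plan D, 14–7.
Each option has at least one pairwise win (Plan A beats Plan F; Plan E beats Plan A; Option II beats Plan A; Option I beats Plan A; Plan F beats Plan E; Plan D beats Plan F) — no Condorcet loser.

none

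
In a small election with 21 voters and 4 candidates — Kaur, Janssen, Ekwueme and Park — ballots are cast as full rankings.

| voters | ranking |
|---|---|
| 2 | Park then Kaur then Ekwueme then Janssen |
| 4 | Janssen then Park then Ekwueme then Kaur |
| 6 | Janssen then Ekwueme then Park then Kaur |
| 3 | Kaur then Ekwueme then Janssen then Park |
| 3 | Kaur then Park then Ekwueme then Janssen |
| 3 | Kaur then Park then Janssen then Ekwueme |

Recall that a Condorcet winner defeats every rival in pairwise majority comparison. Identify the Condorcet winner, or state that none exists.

Check each pair by majority over 21 ballots:
Kaur–Janssen: Kaur 11–10.
Kaur–Ekwueme: Kaur 11–10.
Kaur vs Park: Park, 12–9.
Janssen vs Ekwueme: Janssen wins 13–8.
Janssen vs Park: Janssen wins 13–8.
Ekwueme–Park: Park 12–9.
Every candidate loses at least once (Kaur loses to Park; Janssen loses to Kaur; Ekwueme loses to Kaur; Park loses to Janssen). The majority relation contains the cycle Kaur > Janssen > Park > Kaur, so there is no Condorcet winner.

none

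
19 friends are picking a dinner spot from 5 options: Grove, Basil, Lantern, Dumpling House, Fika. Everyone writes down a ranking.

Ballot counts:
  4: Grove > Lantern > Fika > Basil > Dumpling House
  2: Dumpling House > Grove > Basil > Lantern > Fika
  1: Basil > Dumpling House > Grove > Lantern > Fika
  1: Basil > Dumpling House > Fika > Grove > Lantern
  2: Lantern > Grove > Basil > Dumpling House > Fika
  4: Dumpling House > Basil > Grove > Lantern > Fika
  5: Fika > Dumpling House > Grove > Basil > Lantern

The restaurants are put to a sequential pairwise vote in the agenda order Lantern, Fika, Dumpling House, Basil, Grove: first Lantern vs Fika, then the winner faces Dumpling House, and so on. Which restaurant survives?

Round 1: Lantern vs Fika — 13–6, Lantern advances.
Round 2: Lantern vs Dumpling House — 6–13, Dumpling House advances.
Round 3: Dumpling House vs Basil — 11–8, Dumpling House advances.
Round 4: Dumpling House vs Grove — 13–6, Dumpling House advances.
Dumpling House survives the agenda.

Dumpling House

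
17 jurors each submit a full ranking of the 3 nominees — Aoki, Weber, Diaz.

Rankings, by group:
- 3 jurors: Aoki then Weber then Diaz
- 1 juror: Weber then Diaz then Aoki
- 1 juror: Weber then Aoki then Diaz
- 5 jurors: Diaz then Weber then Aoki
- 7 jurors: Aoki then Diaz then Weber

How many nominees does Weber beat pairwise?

Weber against each rival (17 jurors):
Weber vs Aoki: Aoki, 10–7.
Weber–Diaz: Diaz 12–5.
Weber beats no one; loses to Aoki, Diaz — 0 pairwise wins.

0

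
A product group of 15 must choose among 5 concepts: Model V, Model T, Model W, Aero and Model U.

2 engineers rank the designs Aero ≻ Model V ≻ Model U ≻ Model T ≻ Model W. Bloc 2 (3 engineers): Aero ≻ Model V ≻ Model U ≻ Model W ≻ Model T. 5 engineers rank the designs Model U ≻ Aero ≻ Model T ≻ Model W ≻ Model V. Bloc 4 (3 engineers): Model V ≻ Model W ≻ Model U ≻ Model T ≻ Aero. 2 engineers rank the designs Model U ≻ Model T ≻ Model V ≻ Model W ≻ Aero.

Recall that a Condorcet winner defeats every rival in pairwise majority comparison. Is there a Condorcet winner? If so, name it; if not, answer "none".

none

Check each pair by majority over 15 ballots:
Model V vs Model T: 8 to 7, Model V.
Model V vs Model W: Model V is ranked higher on 2+3+3+2 = 10 ballots, Model W on 5. Model V wins 10–5.
Model V vs Aero: 5 to 10, Aero.
Model V vs Model U: Model V is ranked higher on 2+3+3 = 8 ballots, Model U on 7. Model V wins 8–7.
Model T vs Model W: Model T is ranked higher on 2+5+2 = 9 ballots, Model W on 6. Model T wins 9–6.
Model T vs Aero: 3+2 = 5 for Model T, 10 for Aero — Aero by 10–5.
Model T vs Model U: Model T preferred on 0 ballots; Model U wins 15–0.
Model W vs Aero: 5 to 10, Aero.
Model W vs Model U: Model W is ranked higher on 3 ballots, Model U on 12. Model U wins 12–3.
Aero vs Model U: 2+3 = 5 for Aero, 10 for Model U — Model U by 10–5.
No design is unbeaten: Model V loses to Aero; Model T loses to Model V; Model W loses to Model V; Aero loses to Model U; Model U loses to Model V. In particular Model V → Model U → Aero → Model V is a majority cycle — no Condorcet winner exists.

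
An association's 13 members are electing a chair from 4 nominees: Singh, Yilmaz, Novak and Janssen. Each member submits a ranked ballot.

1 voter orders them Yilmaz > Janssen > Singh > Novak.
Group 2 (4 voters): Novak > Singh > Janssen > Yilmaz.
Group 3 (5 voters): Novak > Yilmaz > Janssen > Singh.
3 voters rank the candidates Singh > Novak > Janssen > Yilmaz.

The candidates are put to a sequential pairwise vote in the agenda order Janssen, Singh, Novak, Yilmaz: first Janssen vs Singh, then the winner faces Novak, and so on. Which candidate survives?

Novak

Round 1: Janssen vs Singh — 6–7, Singh advances.
Round 2: Singh vs Novak — 4–9, Novak advances.
Round 3: Novak vs Yilmaz — 12–1, Novak advances.
Novak survives the agenda.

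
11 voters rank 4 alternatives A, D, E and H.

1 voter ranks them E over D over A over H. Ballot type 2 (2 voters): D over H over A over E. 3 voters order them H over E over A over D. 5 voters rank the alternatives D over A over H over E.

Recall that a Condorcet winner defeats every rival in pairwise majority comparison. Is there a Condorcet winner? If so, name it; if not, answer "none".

Check each pair by majority over 11 ballots:
A vs D: D wins 8–3.
A vs E: A is ranked higher on 2+5 = 7 ballots, E on 4. A wins 7–4.
A vs H: 6 to 5, A.
D vs E: 7 to 4, D.
D vs H: 1+2+5 = 8 for D, 3 for H — D by 8–3.
E vs H: 1 to 10, H.
D beats each of A, E, H — D is the Condorcet winner.

D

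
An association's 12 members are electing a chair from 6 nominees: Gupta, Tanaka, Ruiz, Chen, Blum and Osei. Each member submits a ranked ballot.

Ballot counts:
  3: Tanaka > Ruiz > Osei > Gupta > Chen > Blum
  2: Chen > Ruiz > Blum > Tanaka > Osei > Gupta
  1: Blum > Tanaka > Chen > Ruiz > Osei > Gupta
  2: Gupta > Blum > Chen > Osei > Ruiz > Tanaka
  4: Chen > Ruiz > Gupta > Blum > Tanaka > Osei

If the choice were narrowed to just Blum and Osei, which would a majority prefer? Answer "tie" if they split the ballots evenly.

Ballots ranking Blum above Osei: 2 + 1 + 2 + 4 = 9.
Ballots ranking Osei above Blum: 12 − 9 = 3.
Blum wins the head-to-head 9–3.

Blum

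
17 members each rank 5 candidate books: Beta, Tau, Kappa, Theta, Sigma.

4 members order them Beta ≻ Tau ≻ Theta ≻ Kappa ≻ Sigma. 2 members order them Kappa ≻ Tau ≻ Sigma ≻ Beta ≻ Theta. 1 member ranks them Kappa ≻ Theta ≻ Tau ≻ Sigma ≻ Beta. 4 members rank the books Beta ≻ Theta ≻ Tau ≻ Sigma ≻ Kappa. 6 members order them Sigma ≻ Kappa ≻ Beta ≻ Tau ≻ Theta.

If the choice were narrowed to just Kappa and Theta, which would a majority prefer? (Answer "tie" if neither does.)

Ballots ranking Kappa above Theta: 2 + 1 + 6 = 9.
Ballots ranking Theta above Kappa: 17 − 9 = 8.
Kappa wins the head-to-head 9–8.

Kappa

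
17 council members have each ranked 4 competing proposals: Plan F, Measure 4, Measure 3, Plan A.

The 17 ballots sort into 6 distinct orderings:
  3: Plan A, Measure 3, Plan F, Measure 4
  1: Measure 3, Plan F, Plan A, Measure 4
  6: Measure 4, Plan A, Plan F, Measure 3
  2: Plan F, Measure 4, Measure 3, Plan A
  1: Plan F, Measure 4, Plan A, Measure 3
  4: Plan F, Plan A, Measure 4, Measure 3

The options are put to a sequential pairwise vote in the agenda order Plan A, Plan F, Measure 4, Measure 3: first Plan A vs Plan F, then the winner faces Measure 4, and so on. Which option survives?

Measure 4

Round 1: Plan A vs Plan F — 9–8, Plan A advances.
Round 2: Plan A vs Measure 4 — 8–9, Measure 4 advances.
Round 3: Measure 4 vs Measure 3 — 13–4, Measure 4 advances.
Measure 4 survives the agenda.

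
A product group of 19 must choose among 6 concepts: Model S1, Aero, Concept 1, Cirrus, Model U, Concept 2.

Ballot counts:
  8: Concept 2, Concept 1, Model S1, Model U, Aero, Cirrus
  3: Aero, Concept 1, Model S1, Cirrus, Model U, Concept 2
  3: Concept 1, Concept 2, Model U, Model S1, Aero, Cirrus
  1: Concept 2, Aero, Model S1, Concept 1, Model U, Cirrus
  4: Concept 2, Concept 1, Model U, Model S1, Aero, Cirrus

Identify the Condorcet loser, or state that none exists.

Cirrus

Head-to-head results (19 engineers):
Model S1 vs Aero: Model S1, 15–4.
Model S1 vs Concept 1: 1 to 18, Concept 1.
Model S1 vs Cirrus: Model S1 preferred on 8+3+3+1+4 = 19 ballots; Model S1 wins 19–0.
Model S1–Model U: Model S1 12–7.
Model S1 vs Concept 2: 3 for Model S1, 16 for Concept 2 — Concept 2 by 16–3.
Aero vs Concept 1: 3+1 = 4 for Aero, 15 for Concept 1 — Concept 1 by 15–4.
Aero–Cirrus: Aero 19–0.
Aero vs Model U: 4 to 15, Model U.
Aero vs Concept 2: 3 for Aero, 16 for Concept 2 — Concept 2 by 16–3.
Concept 1 vs Cirrus: 8+3+3+1+4 = 19 for Concept 1, 0 for Cirrus — Concept 1 by 19–0.
Concept 1–Model U: Concept 1 19–0.
Concept 1 vs Concept 2: Concept 2 wins 13–6.
Cirrus vs Model U: Model U wins 16–3.
Cirrus vs Concept 2: Cirrus is ranked higher on 3 ballots, Concept 2 on 16. Concept 2 wins 16–3.
Model U–Concept 2: Concept 2 16–3.
Only Cirrus has no wins; Cirrus is the Condorcet loser.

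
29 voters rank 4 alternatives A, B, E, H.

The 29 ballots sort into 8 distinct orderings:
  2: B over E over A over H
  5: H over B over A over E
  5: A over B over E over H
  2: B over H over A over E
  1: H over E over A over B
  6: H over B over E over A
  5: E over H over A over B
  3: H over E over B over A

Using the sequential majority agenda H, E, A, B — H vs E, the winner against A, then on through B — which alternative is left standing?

Round 1: H vs E — 17–12, H advances.
Round 2: H vs A — 22–7, H advances.
Round 3: H vs B — 20–9, H advances.
H survives the agenda.

H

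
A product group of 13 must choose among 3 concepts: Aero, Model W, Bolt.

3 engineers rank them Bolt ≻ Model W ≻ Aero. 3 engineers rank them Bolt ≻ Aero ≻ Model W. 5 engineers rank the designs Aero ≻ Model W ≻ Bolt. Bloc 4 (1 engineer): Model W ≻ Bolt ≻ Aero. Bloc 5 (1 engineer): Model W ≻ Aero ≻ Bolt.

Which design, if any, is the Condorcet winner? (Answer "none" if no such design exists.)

none

Check each pair by majority over 13 ballots:
Aero vs Model W: Aero wins 8–5.
Aero vs Bolt: Bolt, 7–6.
Model W vs Bolt: Model W, 7–6.
Each design drops at least one matchup (Aero loses to Bolt; Model W loses to Aero; Bolt loses to Model W); the cycle Aero beats Model W beats Bolt beats Aero rules out a Condorcet winner.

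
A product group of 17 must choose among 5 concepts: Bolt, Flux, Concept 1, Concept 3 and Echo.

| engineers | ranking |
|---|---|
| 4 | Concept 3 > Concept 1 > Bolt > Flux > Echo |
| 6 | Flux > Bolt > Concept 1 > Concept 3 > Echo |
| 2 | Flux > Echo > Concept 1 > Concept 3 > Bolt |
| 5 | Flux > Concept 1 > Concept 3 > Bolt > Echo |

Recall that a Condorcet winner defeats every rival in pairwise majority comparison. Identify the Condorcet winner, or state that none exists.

Check each pair by majority over 17 ballots:
Bolt vs Flux: Flux wins 13–4.
Bolt–Concept 1: Concept 1 11–6.
Bolt vs Concept 3: Bolt preferred on 6 ballots; Concept 3 wins 11–6.
Bolt vs Echo: 4+6+5 = 15 for Bolt, 2 for Echo — Bolt by 15–2.
Flux–Concept 1: Flux 13–4.
Flux vs Concept 3: Flux preferred on 6+2+5 = 13 ballots; Flux wins 13–4.
Flux vs Echo: Flux wins 17–0.
Concept 1 vs Concept 3: 13 to 4, Concept 1.
Concept 1–Echo: Concept 1 15–2.
Concept 3–Echo: Concept 3 15–2.
Flux beats each of Bolt, Concept 1, Concept 3, Echo — Flux is the Condorcet winner.

Flux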